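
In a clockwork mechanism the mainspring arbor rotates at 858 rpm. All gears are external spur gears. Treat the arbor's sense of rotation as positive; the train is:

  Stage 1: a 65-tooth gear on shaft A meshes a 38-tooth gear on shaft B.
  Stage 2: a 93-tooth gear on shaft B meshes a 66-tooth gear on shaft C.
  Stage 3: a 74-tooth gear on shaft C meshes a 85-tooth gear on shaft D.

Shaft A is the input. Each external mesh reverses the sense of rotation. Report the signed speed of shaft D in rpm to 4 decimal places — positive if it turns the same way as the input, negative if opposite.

-1800.3994 rpm (opposite to input, |ω| = 1800.3994 rpm)

Stage 1 [65T→38T]: ω = 858.0000×65/38 = 1467.6316 rpm, dir flips to −; running = −1467.6316
Stage 2 [93T→66T]: ω = 1467.6316×93/66 = 2068.0263 rpm, dir flips to +; running = +2068.0263
Stage 3 [74T→85T]: ω = 2068.0263×74/85 = 1800.3994 rpm, dir flips to −; running = −1800.3994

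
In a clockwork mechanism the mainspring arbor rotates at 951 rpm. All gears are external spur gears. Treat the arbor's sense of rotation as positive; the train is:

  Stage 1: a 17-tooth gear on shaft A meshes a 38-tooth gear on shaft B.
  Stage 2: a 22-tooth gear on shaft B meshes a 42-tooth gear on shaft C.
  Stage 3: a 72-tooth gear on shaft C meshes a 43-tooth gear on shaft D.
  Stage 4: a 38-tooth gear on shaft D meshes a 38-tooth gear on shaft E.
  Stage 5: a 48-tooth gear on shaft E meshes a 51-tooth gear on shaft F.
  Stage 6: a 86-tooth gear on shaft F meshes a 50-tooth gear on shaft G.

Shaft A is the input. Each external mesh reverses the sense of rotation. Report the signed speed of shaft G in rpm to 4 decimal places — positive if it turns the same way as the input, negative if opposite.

+604.0638 rpm (same as input, |ω| = 604.0638 rpm)

Stage 1 [17T→38T]: ω = 951.0000×17/38 = 425.4474 rpm, dir flips to −; running = −425.4474
Stage 2 [22T→42T]: ω = 425.4474×22/42 = 222.8534 rpm, dir flips to +; running = +222.8534
Stage 3 [72T→43T]: ω = 222.8534×72/43 = 373.1499 rpm, dir flips to −; running = −373.1499
Stage 4 [38T→38T]: ω = 373.1499×38/38 = 373.1499 rpm, dir flips to +; running = +373.1499
Stage 5 [48T→51T]: ω = 373.1499×48/51 = 351.1999 rpm, dir flips to −; running = −351.1999
Stage 6 [86T→50T]: ω = 351.1999×86/50 = 604.0638 rpm, dir flips to +; running = +604.0638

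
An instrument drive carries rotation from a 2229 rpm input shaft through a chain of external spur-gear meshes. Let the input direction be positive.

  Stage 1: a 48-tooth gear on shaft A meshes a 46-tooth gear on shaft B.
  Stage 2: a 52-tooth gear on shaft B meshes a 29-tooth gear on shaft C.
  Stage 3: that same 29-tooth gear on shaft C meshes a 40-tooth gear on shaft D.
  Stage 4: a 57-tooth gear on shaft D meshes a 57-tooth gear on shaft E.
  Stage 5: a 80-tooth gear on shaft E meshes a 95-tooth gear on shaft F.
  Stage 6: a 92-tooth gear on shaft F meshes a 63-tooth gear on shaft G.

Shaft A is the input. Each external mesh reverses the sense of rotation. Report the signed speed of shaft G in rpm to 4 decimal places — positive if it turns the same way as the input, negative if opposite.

Stage 1 [48T→46T]: ω = 2229.0000×48/46 = 2325.9130 rpm, dir flips to −; running = −2325.9130
Stage 2 [52T→29T]: ω = 2325.9130×52/29 = 4170.6027 rpm, dir flips to +; running = +4170.6027
Stage 3 [29T→40T]: ω = 4170.6027×29/40 = 3023.6870 rpm, dir flips to −; running = −3023.6870
Stage 4 [57T→57T]: ω = 3023.6870×57/57 = 3023.6870 rpm, dir flips to +; running = +3023.6870
Stage 5 [80T→95T]: ω = 3023.6870×80/95 = 2546.2627 rpm, dir flips to −; running = −2546.2627
Stage 6 [92T→63T]: ω = 2546.2627×92/63 = 3718.3519 rpm, dir flips to +; running = +3718.3519

+3718.3519 rpm (same as input, |ω| = 3718.3519 rpm)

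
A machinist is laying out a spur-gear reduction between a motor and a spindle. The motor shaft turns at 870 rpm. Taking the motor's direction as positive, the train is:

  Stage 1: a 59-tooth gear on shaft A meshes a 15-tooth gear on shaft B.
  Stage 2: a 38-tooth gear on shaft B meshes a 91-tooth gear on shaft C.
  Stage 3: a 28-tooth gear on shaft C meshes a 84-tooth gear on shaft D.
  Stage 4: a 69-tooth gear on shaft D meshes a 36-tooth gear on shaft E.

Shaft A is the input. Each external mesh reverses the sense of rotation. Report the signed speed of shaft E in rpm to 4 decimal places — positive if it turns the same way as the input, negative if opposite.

+912.9512 rpm (same as input, |ω| = 912.9512 rpm)

Stage 1 [59T→15T]: ω = 870.0000×59/15 = 3422.0000 rpm, dir flips to −; running = −3422.0000
Stage 2 [38T→91T]: ω = 3422.0000×38/91 = 1428.9670 rpm, dir flips to +; running = +1428.9670
Stage 3 [28T→84T]: ω = 1428.9670×28/84 = 476.3223 rpm, dir flips to −; running = −476.3223
Stage 4 [69T→36T]: ω = 476.3223×69/36 = 912.9512 rpm, dir flips to +; running = +912.9512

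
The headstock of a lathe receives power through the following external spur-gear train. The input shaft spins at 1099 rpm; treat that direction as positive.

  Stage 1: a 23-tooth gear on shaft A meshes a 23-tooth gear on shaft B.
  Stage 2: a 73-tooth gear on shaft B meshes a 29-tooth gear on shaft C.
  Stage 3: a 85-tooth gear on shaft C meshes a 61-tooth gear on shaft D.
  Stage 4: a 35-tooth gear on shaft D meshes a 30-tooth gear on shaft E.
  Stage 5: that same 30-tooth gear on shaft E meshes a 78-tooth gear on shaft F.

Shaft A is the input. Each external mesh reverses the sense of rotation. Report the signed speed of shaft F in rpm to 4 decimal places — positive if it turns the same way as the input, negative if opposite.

Stage 1 [23T→23T]: ω = 1099.0000×23/23 = 1099.0000 rpm, dir flips to −; running = −1099.0000
Stage 2 [73T→29T]: ω = 1099.0000×73/29 = 2766.4483 rpm, dir flips to +; running = +2766.4483
Stage 3 [85T→61T]: ω = 2766.4483×85/61 = 3854.8869 rpm, dir flips to −; running = −3854.8869
Stage 4 [35T→30T]: ω = 3854.8869×35/30 = 4497.3681 rpm, dir flips to +; running = +4497.3681
Stage 5 [30T→78T]: ω = 4497.3681×30/78 = 1729.7570 rpm, dir flips to −; running = −1729.7570

-1729.7570 rpm (opposite to input, |ω| = 1729.7570 rpm)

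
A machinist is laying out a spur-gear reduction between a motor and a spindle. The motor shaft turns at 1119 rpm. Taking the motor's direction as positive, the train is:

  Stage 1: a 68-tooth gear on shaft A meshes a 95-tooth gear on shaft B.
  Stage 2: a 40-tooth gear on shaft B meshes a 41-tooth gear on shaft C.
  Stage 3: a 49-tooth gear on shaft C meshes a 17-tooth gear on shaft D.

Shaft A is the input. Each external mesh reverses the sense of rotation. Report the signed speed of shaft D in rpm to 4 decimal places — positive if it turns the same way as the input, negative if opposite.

-2252.3646 rpm (opposite to input, |ω| = 2252.3646 rpm)

Stage 1 [68T→95T]: ω = 1119.0000×68/95 = 800.9684 rpm, dir flips to −; running = −800.9684
Stage 2 [40T→41T]: ω = 800.9684×40/41 = 781.4326 rpm, dir flips to +; running = +781.4326
Stage 3 [49T→17T]: ω = 781.4326×49/17 = 2252.3646 rpm, dir flips to −; running = −2252.3646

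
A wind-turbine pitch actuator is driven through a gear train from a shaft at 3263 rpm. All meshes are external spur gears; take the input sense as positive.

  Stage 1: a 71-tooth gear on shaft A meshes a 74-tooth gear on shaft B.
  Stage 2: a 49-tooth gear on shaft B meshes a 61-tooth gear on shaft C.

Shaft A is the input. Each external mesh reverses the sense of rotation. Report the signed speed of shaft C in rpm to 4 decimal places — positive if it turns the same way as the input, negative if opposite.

Stage 1 [71T→74T]: ω = 3263.0000×71/74 = 3130.7162 rpm, dir flips to −; running = −3130.7162
Stage 2 [49T→61T]: ω = 3130.7162×49/61 = 2514.8376 rpm, dir flips to +; running = +2514.8376

+2514.8376 rpm (same as input, |ω| = 2514.8376 rpm)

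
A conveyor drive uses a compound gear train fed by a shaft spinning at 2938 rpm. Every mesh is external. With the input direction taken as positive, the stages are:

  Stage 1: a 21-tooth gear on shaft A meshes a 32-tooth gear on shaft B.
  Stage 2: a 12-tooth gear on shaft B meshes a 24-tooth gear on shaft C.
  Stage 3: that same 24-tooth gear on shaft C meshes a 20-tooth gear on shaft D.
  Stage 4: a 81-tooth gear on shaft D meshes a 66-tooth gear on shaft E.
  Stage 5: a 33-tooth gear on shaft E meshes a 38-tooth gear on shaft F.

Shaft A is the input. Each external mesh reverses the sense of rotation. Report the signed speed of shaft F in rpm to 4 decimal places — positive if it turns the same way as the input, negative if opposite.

-1232.9452 rpm (opposite to input, |ω| = 1232.9452 rpm)

Stage 1 [21T→32T]: ω = 2938.0000×21/32 = 1928.0625 rpm, dir flips to −; running = −1928.0625
Stage 2 [12T→24T]: ω = 1928.0625×12/24 = 964.0312 rpm, dir flips to +; running = +964.0312
Stage 3 [24T→20T]: ω = 964.0312×24/20 = 1156.8375 rpm, dir flips to −; running = −1156.8375
Stage 4 [81T→66T]: ω = 1156.8375×81/66 = 1419.7551 rpm, dir flips to +; running = +1419.7551
Stage 5 [33T→38T]: ω = 1419.7551×33/38 = 1232.9452 rpm, dir flips to −; running = −1232.9452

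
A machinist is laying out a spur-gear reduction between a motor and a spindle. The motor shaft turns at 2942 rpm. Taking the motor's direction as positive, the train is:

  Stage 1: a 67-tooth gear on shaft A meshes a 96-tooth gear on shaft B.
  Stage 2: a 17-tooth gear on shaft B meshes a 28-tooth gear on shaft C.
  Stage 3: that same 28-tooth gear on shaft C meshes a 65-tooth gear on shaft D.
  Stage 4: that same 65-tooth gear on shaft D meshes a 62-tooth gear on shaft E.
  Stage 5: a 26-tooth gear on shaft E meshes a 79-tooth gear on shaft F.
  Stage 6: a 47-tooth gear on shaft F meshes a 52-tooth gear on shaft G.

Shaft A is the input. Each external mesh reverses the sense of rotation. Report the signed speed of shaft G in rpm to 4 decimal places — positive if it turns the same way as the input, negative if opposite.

+167.4728 rpm (same as input, |ω| = 167.4728 rpm)

Stage 1 [67T→96T]: ω = 2942.0000×67/96 = 2053.2708 rpm, dir flips to −; running = −2053.2708
Stage 2 [17T→28T]: ω = 2053.2708×17/28 = 1246.6287 rpm, dir flips to +; running = +1246.6287
Stage 3 [28T→65T]: ω = 1246.6287×28/65 = 537.0093 rpm, dir flips to −; running = −537.0093
Stage 4 [65T→62T]: ω = 537.0093×65/62 = 562.9936 rpm, dir flips to +; running = +562.9936
Stage 5 [26T→79T]: ω = 562.9936×26/79 = 185.2890 rpm, dir flips to −; running = −185.2890
Stage 6 [47T→52T]: ω = 185.2890×47/52 = 167.4728 rpm, dir flips to +; running = +167.4728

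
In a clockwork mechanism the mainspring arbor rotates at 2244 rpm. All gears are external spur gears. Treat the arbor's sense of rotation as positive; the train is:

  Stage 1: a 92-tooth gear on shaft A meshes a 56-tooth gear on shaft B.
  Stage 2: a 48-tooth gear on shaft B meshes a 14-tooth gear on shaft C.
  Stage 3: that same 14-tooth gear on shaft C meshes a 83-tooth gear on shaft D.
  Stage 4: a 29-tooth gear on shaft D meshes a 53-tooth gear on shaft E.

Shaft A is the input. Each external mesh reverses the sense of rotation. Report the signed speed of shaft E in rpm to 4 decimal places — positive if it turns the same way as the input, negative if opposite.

+1166.5623 rpm (same as input, |ω| = 1166.5623 rpm)

Stage 1 [92T→56T]: ω = 2244.0000×92/56 = 3686.5714 rpm, dir flips to −; running = −3686.5714
Stage 2 [48T→14T]: ω = 3686.5714×48/14 = 12639.6735 rpm, dir flips to +; running = +12639.6735
Stage 3 [14T→83T]: ω = 12639.6735×14/83 = 2131.9931 rpm, dir flips to −; running = −2131.9931
Stage 4 [29T→53T]: ω = 2131.9931×29/53 = 1166.5623 rpm, dir flips to +; running = +1166.5623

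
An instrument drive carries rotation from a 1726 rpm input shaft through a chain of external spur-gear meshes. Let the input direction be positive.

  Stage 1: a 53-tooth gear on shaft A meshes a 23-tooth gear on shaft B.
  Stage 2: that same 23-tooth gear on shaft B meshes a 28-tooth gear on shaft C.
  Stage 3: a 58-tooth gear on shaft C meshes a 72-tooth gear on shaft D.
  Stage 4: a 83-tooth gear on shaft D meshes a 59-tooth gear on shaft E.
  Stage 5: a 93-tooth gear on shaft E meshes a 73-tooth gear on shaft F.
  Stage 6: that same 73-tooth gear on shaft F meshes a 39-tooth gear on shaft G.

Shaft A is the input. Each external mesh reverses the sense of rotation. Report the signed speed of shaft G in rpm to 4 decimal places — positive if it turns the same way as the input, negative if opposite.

Stage 1 [53T→23T]: ω = 1726.0000×53/23 = 3977.3043 rpm, dir flips to −; running = −3977.3043
Stage 2 [23T→28T]: ω = 3977.3043×23/28 = 3267.0714 rpm, dir flips to +; running = +3267.0714
Stage 3 [58T→72T]: ω = 3267.0714×58/72 = 2631.8075 rpm, dir flips to −; running = −2631.8075
Stage 4 [83T→59T]: ω = 2631.8075×83/59 = 3702.3733 rpm, dir flips to +; running = +3702.3733
Stage 5 [93T→73T]: ω = 3702.3733×93/73 = 4716.7222 rpm, dir flips to −; running = −4716.7222
Stage 6 [73T→39T]: ω = 4716.7222×73/39 = 8828.7364 rpm, dir flips to +; running = +8828.7364

+8828.7364 rpm (same as input, |ω| = 8828.7364 rpm)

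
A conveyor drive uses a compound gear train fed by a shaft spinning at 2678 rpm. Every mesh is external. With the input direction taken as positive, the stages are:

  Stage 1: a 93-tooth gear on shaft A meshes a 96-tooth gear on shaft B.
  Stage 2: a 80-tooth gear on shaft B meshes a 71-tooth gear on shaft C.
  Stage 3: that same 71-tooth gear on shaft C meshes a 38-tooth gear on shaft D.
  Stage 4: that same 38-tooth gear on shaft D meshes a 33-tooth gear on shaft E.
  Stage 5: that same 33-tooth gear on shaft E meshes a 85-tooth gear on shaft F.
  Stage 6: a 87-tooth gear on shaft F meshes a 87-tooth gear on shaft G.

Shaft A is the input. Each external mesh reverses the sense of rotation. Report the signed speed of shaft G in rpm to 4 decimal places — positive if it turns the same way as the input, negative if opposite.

Stage 1 [93T→96T]: ω = 2678.0000×93/96 = 2594.3125 rpm, dir flips to −; running = −2594.3125
Stage 2 [80T→71T]: ω = 2594.3125×80/71 = 2923.1690 rpm, dir flips to +; running = +2923.1690
Stage 3 [71T→38T]: ω = 2923.1690×71/38 = 5461.7105 rpm, dir flips to −; running = −5461.7105
Stage 4 [38T→33T]: ω = 5461.7105×38/33 = 6289.2424 rpm, dir flips to +; running = +6289.2424
Stage 5 [33T→85T]: ω = 6289.2424×33/85 = 2441.7059 rpm, dir flips to −; running = −2441.7059
Stage 6 [87T→87T]: ω = 2441.7059×87/87 = 2441.7059 rpm, dir flips to +; running = +2441.7059

+2441.7059 rpm (same as input, |ω| = 2441.7059 rpm)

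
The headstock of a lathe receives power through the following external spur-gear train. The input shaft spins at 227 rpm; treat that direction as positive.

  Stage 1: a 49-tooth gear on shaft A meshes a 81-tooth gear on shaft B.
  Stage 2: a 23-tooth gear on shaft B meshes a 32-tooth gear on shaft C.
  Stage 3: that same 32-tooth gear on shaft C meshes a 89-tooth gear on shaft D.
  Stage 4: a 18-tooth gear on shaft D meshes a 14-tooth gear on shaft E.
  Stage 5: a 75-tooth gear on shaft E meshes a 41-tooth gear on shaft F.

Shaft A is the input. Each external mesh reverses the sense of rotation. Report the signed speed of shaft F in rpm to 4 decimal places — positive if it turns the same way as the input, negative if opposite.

Stage 1 [49T→81T]: ω = 227.0000×49/81 = 137.3210 rpm, dir flips to −; running = −137.3210
Stage 2 [23T→32T]: ω = 137.3210×23/32 = 98.6995 rpm, dir flips to +; running = +98.6995
Stage 3 [32T→89T]: ω = 98.6995×32/89 = 35.4874 rpm, dir flips to −; running = −35.4874
Stage 4 [18T→14T]: ω = 35.4874×18/14 = 45.6267 rpm, dir flips to +; running = +45.6267
Stage 5 [75T→41T]: ω = 45.6267×75/41 = 83.4635 rpm, dir flips to −; running = −83.4635

-83.4635 rpm (opposite to input, |ω| = 83.4635 rpm)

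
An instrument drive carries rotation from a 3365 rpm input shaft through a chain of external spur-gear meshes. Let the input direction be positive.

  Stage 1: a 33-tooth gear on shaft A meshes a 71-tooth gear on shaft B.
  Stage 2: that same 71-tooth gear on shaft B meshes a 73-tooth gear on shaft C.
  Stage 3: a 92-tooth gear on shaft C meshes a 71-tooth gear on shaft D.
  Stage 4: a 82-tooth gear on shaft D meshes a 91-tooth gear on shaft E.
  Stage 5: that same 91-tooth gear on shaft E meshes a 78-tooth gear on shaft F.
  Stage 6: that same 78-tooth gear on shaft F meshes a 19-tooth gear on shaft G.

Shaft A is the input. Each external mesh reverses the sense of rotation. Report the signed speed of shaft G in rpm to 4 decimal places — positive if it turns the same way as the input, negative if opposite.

+8506.7933 rpm (same as input, |ω| = 8506.7933 rpm)

Stage 1 [33T→71T]: ω = 3365.0000×33/71 = 1564.0141 rpm, dir flips to −; running = −1564.0141
Stage 2 [71T→73T]: ω = 1564.0141×71/73 = 1521.1644 rpm, dir flips to +; running = +1521.1644
Stage 3 [92T→71T]: ω = 1521.1644×92/71 = 1971.0862 rpm, dir flips to −; running = −1971.0862
Stage 4 [82T→91T]: ω = 1971.0862×82/91 = 1776.1436 rpm, dir flips to +; running = +1776.1436
Stage 5 [91T→78T]: ω = 1776.1436×91/78 = 2072.1676 rpm, dir flips to −; running = −2072.1676
Stage 6 [78T→19T]: ω = 2072.1676×78/19 = 8506.7933 rpm, dir flips to +; running = +8506.7933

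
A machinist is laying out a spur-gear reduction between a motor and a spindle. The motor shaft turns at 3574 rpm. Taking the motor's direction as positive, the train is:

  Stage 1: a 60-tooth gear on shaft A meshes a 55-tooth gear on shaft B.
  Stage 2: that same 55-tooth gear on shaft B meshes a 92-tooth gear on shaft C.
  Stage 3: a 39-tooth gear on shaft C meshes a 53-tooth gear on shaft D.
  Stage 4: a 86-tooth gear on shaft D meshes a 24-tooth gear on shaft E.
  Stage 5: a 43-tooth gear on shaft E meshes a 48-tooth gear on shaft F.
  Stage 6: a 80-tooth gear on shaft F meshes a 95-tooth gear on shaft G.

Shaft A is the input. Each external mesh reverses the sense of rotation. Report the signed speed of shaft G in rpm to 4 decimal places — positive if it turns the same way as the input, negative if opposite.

+4636.4707 rpm (same as input, |ω| = 4636.4707 rpm)

Stage 1 [60T→55T]: ω = 3574.0000×60/55 = 3898.9091 rpm, dir flips to −; running = −3898.9091
Stage 2 [55T→92T]: ω = 3898.9091×55/92 = 2330.8696 rpm, dir flips to +; running = +2330.8696
Stage 3 [39T→53T]: ω = 2330.8696×39/53 = 1715.1682 rpm, dir flips to −; running = −1715.1682
Stage 4 [86T→24T]: ω = 1715.1682×86/24 = 6146.0193 rpm, dir flips to +; running = +6146.0193
Stage 5 [43T→48T]: ω = 6146.0193×43/48 = 5505.8089 rpm, dir flips to −; running = −5505.8089
Stage 6 [80T→95T]: ω = 5505.8089×80/95 = 4636.4707 rpm, dir flips to +; running = +4636.4707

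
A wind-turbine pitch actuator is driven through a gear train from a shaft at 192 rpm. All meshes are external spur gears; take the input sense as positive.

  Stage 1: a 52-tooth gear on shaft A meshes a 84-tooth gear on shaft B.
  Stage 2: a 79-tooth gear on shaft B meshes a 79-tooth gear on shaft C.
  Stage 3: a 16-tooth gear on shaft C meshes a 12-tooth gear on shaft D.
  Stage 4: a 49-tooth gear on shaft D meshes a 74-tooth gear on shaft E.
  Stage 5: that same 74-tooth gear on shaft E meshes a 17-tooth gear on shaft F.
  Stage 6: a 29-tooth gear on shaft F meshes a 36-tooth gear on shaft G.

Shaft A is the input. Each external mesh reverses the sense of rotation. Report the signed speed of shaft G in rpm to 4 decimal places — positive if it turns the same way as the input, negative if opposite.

Stage 1 [52T→84T]: ω = 192.0000×52/84 = 118.8571 rpm, dir flips to −; running = −118.8571
Stage 2 [79T→79T]: ω = 118.8571×79/79 = 118.8571 rpm, dir flips to +; running = +118.8571
Stage 3 [16T→12T]: ω = 118.8571×16/12 = 158.4762 rpm, dir flips to −; running = −158.4762
Stage 4 [49T→74T]: ω = 158.4762×49/74 = 104.9369 rpm, dir flips to +; running = +104.9369
Stage 5 [74T→17T]: ω = 104.9369×74/17 = 456.7843 rpm, dir flips to −; running = −456.7843
Stage 6 [29T→36T]: ω = 456.7843×29/36 = 367.9651 rpm, dir flips to +; running = +367.9651

+367.9651 rpm (same as input, |ω| = 367.9651 rpm)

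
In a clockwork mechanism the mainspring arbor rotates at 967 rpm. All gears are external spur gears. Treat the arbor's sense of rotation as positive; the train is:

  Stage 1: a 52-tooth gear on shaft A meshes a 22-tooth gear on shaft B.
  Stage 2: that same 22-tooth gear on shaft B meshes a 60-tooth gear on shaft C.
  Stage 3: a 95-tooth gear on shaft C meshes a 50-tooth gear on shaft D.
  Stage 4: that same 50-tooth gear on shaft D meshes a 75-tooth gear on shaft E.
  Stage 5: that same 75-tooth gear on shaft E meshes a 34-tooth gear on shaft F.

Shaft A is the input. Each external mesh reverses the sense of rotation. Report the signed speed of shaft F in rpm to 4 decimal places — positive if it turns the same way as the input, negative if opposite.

-2341.6569 rpm (opposite to input, |ω| = 2341.6569 rpm)

Stage 1 [52T→22T]: ω = 967.0000×52/22 = 2285.6364 rpm, dir flips to −; running = −2285.6364
Stage 2 [22T→60T]: ω = 2285.6364×22/60 = 838.0667 rpm, dir flips to +; running = +838.0667
Stage 3 [95T→50T]: ω = 838.0667×95/50 = 1592.3267 rpm, dir flips to −; running = −1592.3267
Stage 4 [50T→75T]: ω = 1592.3267×50/75 = 1061.5511 rpm, dir flips to +; running = +1061.5511
Stage 5 [75T→34T]: ω = 1061.5511×75/34 = 2341.6569 rpm, dir flips to −; running = −2341.6569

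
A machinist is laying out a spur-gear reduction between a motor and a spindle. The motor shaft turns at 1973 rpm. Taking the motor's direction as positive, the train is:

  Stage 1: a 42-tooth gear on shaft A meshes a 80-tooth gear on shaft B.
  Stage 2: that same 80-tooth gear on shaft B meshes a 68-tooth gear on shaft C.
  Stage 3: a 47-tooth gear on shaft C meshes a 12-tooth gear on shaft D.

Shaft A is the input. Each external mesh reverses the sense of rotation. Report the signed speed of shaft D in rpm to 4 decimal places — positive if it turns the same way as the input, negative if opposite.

-4772.9191 rpm (opposite to input, |ω| = 4772.9191 rpm)

Stage 1 [42T→80T]: ω = 1973.0000×42/80 = 1035.8250 rpm, dir flips to −; running = −1035.8250
Stage 2 [80T→68T]: ω = 1035.8250×80/68 = 1218.6176 rpm, dir flips to +; running = +1218.6176
Stage 3 [47T→12T]: ω = 1218.6176×47/12 = 4772.9191 rpm, dir flips to −; running = −4772.9191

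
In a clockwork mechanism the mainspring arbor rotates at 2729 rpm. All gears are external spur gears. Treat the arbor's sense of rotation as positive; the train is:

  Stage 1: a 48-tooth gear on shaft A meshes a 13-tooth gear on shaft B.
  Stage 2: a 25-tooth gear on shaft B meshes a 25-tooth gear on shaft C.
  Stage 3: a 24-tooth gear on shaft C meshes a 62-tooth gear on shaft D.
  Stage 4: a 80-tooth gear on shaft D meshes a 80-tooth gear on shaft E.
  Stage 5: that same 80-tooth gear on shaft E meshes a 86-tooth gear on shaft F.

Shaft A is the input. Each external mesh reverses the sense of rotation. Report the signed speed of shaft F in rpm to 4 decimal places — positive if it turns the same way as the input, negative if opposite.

Stage 1 [48T→13T]: ω = 2729.0000×48/13 = 10076.3077 rpm, dir flips to −; running = −10076.3077
Stage 2 [25T→25T]: ω = 10076.3077×25/25 = 10076.3077 rpm, dir flips to +; running = +10076.3077
Stage 3 [24T→62T]: ω = 10076.3077×24/62 = 3900.5062 rpm, dir flips to −; running = −3900.5062
Stage 4 [80T→80T]: ω = 3900.5062×80/80 = 3900.5062 rpm, dir flips to +; running = +3900.5062
Stage 5 [80T→86T]: ω = 3900.5062×80/86 = 3628.3779 rpm, dir flips to −; running = −3628.3779

-3628.3779 rpm (opposite to input, |ω| = 3628.3779 rpm)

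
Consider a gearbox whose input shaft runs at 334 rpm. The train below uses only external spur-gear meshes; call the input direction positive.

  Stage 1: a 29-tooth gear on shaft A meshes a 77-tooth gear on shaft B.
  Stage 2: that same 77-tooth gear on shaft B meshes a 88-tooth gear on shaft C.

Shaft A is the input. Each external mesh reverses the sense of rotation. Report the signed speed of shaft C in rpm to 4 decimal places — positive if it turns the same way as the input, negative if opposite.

Stage 1 [29T→77T]: ω = 334.0000×29/77 = 125.7922 rpm, dir flips to −; running = −125.7922
Stage 2 [77T→88T]: ω = 125.7922×77/88 = 110.0682 rpm, dir flips to +; running = +110.0682

+110.0682 rpm (same as input, |ω| = 110.0682 rpm)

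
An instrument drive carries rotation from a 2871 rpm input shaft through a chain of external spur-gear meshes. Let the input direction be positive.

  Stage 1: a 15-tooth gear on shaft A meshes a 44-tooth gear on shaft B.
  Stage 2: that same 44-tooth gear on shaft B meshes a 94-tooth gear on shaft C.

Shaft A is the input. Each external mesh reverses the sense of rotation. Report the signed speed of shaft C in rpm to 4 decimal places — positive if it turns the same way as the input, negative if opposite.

Stage 1 [15T→44T]: ω = 2871.0000×15/44 = 978.7500 rpm, dir flips to −; running = −978.7500
Stage 2 [44T→94T]: ω = 978.7500×44/94 = 458.1383 rpm, dir flips to +; running = +458.1383

+458.1383 rpm (same as input, |ω| = 458.1383 rpm)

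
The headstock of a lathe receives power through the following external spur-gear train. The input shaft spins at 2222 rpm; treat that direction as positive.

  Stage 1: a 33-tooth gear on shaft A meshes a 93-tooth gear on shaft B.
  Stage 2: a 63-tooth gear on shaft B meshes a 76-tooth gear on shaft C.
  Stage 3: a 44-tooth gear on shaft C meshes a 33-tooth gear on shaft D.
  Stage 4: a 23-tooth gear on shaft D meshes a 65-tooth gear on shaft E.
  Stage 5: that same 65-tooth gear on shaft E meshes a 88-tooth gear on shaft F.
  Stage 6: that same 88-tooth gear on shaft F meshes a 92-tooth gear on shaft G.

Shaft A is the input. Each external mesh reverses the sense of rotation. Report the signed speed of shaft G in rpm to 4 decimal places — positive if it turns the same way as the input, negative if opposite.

Stage 1 [33T→93T]: ω = 2222.0000×33/93 = 788.4516 rpm, dir flips to −; running = −788.4516
Stage 2 [63T→76T]: ω = 788.4516×63/76 = 653.5849 rpm, dir flips to +; running = +653.5849
Stage 3 [44T→33T]: ω = 653.5849×44/33 = 871.4465 rpm, dir flips to −; running = −871.4465
Stage 4 [23T→65T]: ω = 871.4465×23/65 = 308.3580 rpm, dir flips to +; running = +308.3580
Stage 5 [65T→88T]: ω = 308.3580×65/88 = 227.7644 rpm, dir flips to −; running = −227.7644
Stage 6 [88T→92T]: ω = 227.7644×88/92 = 217.8616 rpm, dir flips to +; running = +217.8616

+217.8616 rpm (same as input, |ω| = 217.8616 rpm)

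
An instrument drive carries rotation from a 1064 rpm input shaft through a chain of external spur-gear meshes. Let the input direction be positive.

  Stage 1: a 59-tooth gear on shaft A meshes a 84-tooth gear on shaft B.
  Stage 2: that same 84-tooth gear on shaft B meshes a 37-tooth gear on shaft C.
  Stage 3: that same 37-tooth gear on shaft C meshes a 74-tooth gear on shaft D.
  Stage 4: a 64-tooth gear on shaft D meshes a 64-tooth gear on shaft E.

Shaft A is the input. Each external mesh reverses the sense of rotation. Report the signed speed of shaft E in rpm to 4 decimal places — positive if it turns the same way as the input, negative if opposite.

Stage 1 [59T→84T]: ω = 1064.0000×59/84 = 747.3333 rpm, dir flips to −; running = −747.3333
Stage 2 [84T→37T]: ω = 747.3333×84/37 = 1696.6486 rpm, dir flips to +; running = +1696.6486
Stage 3 [37T→74T]: ω = 1696.6486×37/74 = 848.3243 rpm, dir flips to −; running = −848.3243
Stage 4 [64T→64T]: ω = 848.3243×64/64 = 848.3243 rpm, dir flips to +; running = +848.3243

+848.3243 rpm (same as input, |ω| = 848.3243 rpm)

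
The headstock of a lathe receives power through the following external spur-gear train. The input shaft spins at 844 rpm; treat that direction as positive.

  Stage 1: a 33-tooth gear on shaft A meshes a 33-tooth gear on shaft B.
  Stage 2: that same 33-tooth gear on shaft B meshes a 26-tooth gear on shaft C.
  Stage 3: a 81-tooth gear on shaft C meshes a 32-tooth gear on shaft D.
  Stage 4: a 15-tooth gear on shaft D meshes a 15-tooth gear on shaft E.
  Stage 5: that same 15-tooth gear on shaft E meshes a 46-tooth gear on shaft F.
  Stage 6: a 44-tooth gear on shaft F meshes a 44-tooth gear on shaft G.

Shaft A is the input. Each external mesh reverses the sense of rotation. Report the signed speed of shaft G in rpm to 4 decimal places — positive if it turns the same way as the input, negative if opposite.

+884.2020 rpm (same as input, |ω| = 884.2020 rpm)

Stage 1 [33T→33T]: ω = 844.0000×33/33 = 844.0000 rpm, dir flips to −; running = −844.0000
Stage 2 [33T→26T]: ω = 844.0000×33/26 = 1071.2308 rpm, dir flips to +; running = +1071.2308
Stage 3 [81T→32T]: ω = 1071.2308×81/32 = 2711.5529 rpm, dir flips to −; running = −2711.5529
Stage 4 [15T→15T]: ω = 2711.5529×15/15 = 2711.5529 rpm, dir flips to +; running = +2711.5529
Stage 5 [15T→46T]: ω = 2711.5529×15/46 = 884.2020 rpm, dir flips to −; running = −884.2020
Stage 6 [44T→44T]: ω = 884.2020×44/44 = 884.2020 rpm, dir flips to +; running = +884.2020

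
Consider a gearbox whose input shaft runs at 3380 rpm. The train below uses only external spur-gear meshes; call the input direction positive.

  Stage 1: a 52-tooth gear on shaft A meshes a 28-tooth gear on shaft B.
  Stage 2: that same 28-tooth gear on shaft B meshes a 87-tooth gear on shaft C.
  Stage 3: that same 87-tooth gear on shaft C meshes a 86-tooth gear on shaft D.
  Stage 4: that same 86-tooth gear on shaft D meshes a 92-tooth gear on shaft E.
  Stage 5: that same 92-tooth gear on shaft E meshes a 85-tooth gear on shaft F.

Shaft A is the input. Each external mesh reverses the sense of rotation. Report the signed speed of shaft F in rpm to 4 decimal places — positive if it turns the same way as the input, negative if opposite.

Stage 1 [52T→28T]: ω = 3380.0000×52/28 = 6277.1429 rpm, dir flips to −; running = −6277.1429
Stage 2 [28T→87T]: ω = 6277.1429×28/87 = 2020.2299 rpm, dir flips to +; running = +2020.2299
Stage 3 [87T→86T]: ω = 2020.2299×87/86 = 2043.7209 rpm, dir flips to −; running = −2043.7209
Stage 4 [86T→92T]: ω = 2043.7209×86/92 = 1910.4348 rpm, dir flips to +; running = +1910.4348
Stage 5 [92T→85T]: ω = 1910.4348×92/85 = 2067.7647 rpm, dir flips to −; running = −2067.7647

-2067.7647 rpm (opposite to input, |ω| = 2067.7647 rpm)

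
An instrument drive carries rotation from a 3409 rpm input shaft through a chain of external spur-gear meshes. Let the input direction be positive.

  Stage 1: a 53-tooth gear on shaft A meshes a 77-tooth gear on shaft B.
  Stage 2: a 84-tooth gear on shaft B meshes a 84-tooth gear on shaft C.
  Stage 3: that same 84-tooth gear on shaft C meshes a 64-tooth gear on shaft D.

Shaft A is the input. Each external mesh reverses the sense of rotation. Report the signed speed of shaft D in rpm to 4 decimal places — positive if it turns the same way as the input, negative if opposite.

Stage 1 [53T→77T]: ω = 3409.0000×53/77 = 2346.4545 rpm, dir flips to −; running = −2346.4545
Stage 2 [84T→84T]: ω = 2346.4545×84/84 = 2346.4545 rpm, dir flips to +; running = +2346.4545
Stage 3 [84T→64T]: ω = 2346.4545×84/64 = 3079.7216 rpm, dir flips to −; running = −3079.7216

-3079.7216 rpm (opposite to input, |ω| = 3079.7216 rpm)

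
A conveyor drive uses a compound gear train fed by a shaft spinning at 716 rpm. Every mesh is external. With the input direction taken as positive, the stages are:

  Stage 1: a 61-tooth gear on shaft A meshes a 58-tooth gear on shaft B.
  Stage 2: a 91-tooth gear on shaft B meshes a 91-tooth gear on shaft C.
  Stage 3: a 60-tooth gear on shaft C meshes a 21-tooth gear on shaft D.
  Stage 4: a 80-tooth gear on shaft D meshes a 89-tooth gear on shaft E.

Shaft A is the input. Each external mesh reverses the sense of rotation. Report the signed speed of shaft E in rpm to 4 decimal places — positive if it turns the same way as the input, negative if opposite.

Stage 1 [61T→58T]: ω = 716.0000×61/58 = 753.0345 rpm, dir flips to −; running = −753.0345
Stage 2 [91T→91T]: ω = 753.0345×91/91 = 753.0345 rpm, dir flips to +; running = +753.0345
Stage 3 [60T→21T]: ω = 753.0345×60/21 = 2151.5271 rpm, dir flips to −; running = −2151.5271
Stage 4 [80T→89T]: ω = 2151.5271×80/89 = 1933.9569 rpm, dir flips to +; running = +1933.9569

+1933.9569 rpm (same as input, |ω| = 1933.9569 rpm)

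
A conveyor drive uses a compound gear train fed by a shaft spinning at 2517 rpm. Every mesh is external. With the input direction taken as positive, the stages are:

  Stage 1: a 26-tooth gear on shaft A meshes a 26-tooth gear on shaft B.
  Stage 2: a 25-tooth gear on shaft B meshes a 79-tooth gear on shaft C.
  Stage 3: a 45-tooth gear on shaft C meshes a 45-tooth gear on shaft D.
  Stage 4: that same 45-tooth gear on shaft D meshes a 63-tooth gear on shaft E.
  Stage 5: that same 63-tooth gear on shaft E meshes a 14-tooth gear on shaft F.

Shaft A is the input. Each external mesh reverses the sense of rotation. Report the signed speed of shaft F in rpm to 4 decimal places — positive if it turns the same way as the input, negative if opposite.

-2560.2396 rpm (opposite to input, |ω| = 2560.2396 rpm)

Stage 1 [26T→26T]: ω = 2517.0000×26/26 = 2517.0000 rpm, dir flips to −; running = −2517.0000
Stage 2 [25T→79T]: ω = 2517.0000×25/79 = 796.5190 rpm, dir flips to +; running = +796.5190
Stage 3 [45T→45T]: ω = 796.5190×45/45 = 796.5190 rpm, dir flips to −; running = −796.5190
Stage 4 [45T→63T]: ω = 796.5190×45/63 = 568.9421 rpm, dir flips to +; running = +568.9421
Stage 5 [63T→14T]: ω = 568.9421×63/14 = 2560.2396 rpm, dir flips to −; running = −2560.2396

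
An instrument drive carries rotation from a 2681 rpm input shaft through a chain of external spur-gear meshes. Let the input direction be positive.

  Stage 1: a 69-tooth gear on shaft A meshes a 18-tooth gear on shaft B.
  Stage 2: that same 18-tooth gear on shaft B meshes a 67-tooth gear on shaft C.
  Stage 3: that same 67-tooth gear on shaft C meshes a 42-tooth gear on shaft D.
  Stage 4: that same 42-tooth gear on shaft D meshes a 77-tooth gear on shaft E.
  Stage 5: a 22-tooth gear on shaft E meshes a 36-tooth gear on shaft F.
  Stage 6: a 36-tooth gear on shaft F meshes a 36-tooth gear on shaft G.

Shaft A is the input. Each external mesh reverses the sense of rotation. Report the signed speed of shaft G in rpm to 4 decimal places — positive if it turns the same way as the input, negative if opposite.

Stage 1 [69T→18T]: ω = 2681.0000×69/18 = 10277.1667 rpm, dir flips to −; running = −10277.1667
Stage 2 [18T→67T]: ω = 10277.1667×18/67 = 2761.0299 rpm, dir flips to +; running = +2761.0299
Stage 3 [67T→42T]: ω = 2761.0299×67/42 = 4404.5000 rpm, dir flips to −; running = −4404.5000
Stage 4 [42T→77T]: ω = 4404.5000×42/77 = 2402.4545 rpm, dir flips to +; running = +2402.4545
Stage 5 [22T→36T]: ω = 2402.4545×22/36 = 1468.1667 rpm, dir flips to −; running = −1468.1667
Stage 6 [36T→36T]: ω = 1468.1667×36/36 = 1468.1667 rpm, dir flips to +; running = +1468.1667

+1468.1667 rpm (same as input, |ω| = 1468.1667 rpm)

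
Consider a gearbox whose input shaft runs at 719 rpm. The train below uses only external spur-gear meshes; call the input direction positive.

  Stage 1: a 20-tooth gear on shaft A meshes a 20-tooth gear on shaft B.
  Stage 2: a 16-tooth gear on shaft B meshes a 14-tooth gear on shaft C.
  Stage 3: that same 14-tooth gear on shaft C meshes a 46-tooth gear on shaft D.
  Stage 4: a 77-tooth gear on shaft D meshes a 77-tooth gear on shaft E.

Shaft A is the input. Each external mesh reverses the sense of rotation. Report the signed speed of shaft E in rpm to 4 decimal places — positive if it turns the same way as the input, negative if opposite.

Stage 1 [20T→20T]: ω = 719.0000×20/20 = 719.0000 rpm, dir flips to −; running = −719.0000
Stage 2 [16T→14T]: ω = 719.0000×16/14 = 821.7143 rpm, dir flips to +; running = +821.7143
Stage 3 [14T→46T]: ω = 821.7143×14/46 = 250.0870 rpm, dir flips to −; running = −250.0870
Stage 4 [77T→77T]: ω = 250.0870×77/77 = 250.0870 rpm, dir flips to +; running = +250.0870

+250.0870 rpm (same as input, |ω| = 250.0870 rpm)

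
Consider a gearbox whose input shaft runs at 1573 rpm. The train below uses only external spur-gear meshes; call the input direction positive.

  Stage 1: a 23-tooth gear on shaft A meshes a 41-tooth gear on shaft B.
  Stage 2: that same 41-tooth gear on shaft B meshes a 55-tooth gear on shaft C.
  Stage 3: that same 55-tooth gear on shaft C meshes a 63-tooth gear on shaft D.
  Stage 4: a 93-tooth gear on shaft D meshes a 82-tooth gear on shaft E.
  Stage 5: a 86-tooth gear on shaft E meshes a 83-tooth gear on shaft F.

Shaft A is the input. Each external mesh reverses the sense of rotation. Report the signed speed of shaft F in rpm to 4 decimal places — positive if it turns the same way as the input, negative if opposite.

Stage 1 [23T→41T]: ω = 1573.0000×23/41 = 882.4146 rpm, dir flips to −; running = −882.4146
Stage 2 [41T→55T]: ω = 882.4146×41/55 = 657.8000 rpm, dir flips to +; running = +657.8000
Stage 3 [55T→63T]: ω = 657.8000×55/63 = 574.2698 rpm, dir flips to −; running = −574.2698
Stage 4 [93T→82T]: ω = 574.2698×93/82 = 651.3060 rpm, dir flips to +; running = +651.3060
Stage 5 [86T→83T]: ω = 651.3060×86/83 = 674.8472 rpm, dir flips to −; running = −674.8472

-674.8472 rpm (opposite to input, |ω| = 674.8472 rpm)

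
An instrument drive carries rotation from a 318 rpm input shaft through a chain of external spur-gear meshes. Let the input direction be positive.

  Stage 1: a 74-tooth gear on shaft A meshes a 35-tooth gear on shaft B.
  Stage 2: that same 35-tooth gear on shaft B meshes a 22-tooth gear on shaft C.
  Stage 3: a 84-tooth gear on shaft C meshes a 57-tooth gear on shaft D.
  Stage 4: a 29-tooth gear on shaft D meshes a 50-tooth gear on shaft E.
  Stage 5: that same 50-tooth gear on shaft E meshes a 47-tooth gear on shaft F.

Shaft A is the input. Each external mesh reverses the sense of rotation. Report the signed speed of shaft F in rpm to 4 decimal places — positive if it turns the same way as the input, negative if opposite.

-972.6145 rpm (opposite to input, |ω| = 972.6145 rpm)

Stage 1 [74T→35T]: ω = 318.0000×74/35 = 672.3429 rpm, dir flips to −; running = −672.3429
Stage 2 [35T→22T]: ω = 672.3429×35/22 = 1069.6364 rpm, dir flips to +; running = +1069.6364
Stage 3 [84T→57T]: ω = 1069.6364×84/57 = 1576.3062 rpm, dir flips to −; running = −1576.3062
Stage 4 [29T→50T]: ω = 1576.3062×29/50 = 914.2576 rpm, dir flips to +; running = +914.2576
Stage 5 [50T→47T]: ω = 914.2576×50/47 = 972.6145 rpm, dir flips to −; running = −972.6145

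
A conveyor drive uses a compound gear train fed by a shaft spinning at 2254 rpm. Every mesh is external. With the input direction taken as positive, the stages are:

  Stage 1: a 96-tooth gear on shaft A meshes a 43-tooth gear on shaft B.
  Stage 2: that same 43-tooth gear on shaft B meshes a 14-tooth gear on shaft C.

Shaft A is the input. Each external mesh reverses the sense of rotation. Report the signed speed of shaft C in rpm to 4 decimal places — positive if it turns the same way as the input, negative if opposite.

Stage 1 [96T→43T]: ω = 2254.0000×96/43 = 5032.1860 rpm, dir flips to −; running = −5032.1860
Stage 2 [43T→14T]: ω = 5032.1860×43/14 = 15456.0000 rpm, dir flips to +; running = +15456.0000

+15456.0000 rpm (same as input, |ω| = 15456.0000 rpm)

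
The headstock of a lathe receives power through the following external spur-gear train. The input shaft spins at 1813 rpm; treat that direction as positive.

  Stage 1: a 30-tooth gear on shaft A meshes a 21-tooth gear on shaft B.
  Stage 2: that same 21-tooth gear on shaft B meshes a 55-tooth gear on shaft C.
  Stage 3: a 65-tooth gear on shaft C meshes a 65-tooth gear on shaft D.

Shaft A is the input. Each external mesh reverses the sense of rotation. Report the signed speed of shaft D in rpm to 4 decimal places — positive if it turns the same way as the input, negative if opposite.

-988.9091 rpm (opposite to input, |ω| = 988.9091 rpm)

Stage 1 [30T→21T]: ω = 1813.0000×30/21 = 2590.0000 rpm, dir flips to −; running = −2590.0000
Stage 2 [21T→55T]: ω = 2590.0000×21/55 = 988.9091 rpm, dir flips to +; running = +988.9091
Stage 3 [65T→65T]: ω = 988.9091×65/65 = 988.9091 rpm, dir flips to −; running = −988.9091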